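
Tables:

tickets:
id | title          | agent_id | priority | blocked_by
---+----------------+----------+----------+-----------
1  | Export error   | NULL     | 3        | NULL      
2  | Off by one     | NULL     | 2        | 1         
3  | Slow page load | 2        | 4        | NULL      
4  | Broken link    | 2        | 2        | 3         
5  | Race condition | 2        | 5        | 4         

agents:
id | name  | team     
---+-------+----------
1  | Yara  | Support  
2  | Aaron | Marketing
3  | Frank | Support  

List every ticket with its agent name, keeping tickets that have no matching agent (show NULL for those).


LEFT JOIN keeps every row from tickets (the left table); where agent_id has no match in agents, the agent columns become NULL. Walk through each ticket:
  - ticket 1 (Export error): agent_id=NULL, no match -> kept with NULL
  - ticket 2 (Off by one): agent_id=NULL, no match -> kept with NULL
  - ticket 3 (Slow page load): agent_id=2 -> matches Aaron
  - ticket 4 (Broken link): agent_id=2 -> matches Aaron
  - ticket 5 (Race condition): agent_id=2 -> matches Aaron
All 5 rows appear; 2 have NULL agent.

SQL:
SELECT a.title, b.name AS agent
FROM tickets a
LEFT JOIN agents b ON a.agent_id = b.id

Result:
title          | agent
---------------+------
Export error   | NULL 
Off by one     | NULL 
Slow page load | Aaron
Broken link    | Aaron
Race condition | Aaron


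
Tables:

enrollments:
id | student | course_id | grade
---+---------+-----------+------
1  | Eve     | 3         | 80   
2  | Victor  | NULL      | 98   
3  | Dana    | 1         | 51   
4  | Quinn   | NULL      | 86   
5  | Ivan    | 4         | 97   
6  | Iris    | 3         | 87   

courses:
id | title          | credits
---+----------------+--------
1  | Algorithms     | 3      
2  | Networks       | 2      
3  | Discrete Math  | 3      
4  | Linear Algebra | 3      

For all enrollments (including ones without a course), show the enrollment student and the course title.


LEFT JOIN keeps every row from enrollments (the left table); where course_id has no match in courses, the course columns become NULL. Walk through each enrollment:
  - enrollment 1 (Eve): course_id=3 -> matches Discrete Math
  - enrollment 2 (Victor): course_id=NULL, no match -> kept with NULL
  - enrollment 3 (Dana): course_id=1 -> matches Algorithms
  - enrollment 4 (Quinn): course_id=NULL, no match -> kept with NULL
  - enrollment 5 (Ivan): course_id=4 -> matches Linear Algebra
  - enrollment 6 (Iris): course_id=3 -> matches Discrete Math
All 6 rows appear; 2 have NULL course.

SQL:
SELECT a.student, b.title AS course
FROM enrollments a
LEFT JOIN courses b ON a.course_id = b.id

Result:
student | course        
--------+---------------
Eve     | Discrete Math 
Victor  | NULL          
Dana    | Algorithms    
Quinn   | NULL          
Ivan    | Linear Algebra
Iris    | Discrete Math 


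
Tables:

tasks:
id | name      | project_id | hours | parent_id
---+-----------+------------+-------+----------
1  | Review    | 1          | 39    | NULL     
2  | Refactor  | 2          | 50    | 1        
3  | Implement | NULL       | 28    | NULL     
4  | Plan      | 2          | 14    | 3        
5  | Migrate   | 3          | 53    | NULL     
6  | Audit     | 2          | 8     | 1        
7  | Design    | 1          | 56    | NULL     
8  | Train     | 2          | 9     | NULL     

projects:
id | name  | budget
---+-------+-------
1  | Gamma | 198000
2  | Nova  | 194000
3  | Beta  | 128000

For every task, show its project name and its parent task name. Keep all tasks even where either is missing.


Two LEFT JOINs from the same base table tasks: one to projects via project_id, one to tasks itself via parent_id. Both are LEFT so every task is preserved.
Match against projects:
  - task 1 (Review): project_id=1 -> matches Gamma
  - task 2 (Refactor): project_id=2 -> matches Nova
  - task 3 (Implement): project_id=NULL, no match -> kept with NULL
  - task 4 (Plan): project_id=2 -> matches Nova
  - task 5 (Migrate): project_id=3 -> matches Beta
  - task 6 (Audit): project_id=2 -> matches Nova
  - task 7 (Design): project_id=1 -> matches Gamma
  - task 8 (Train): project_id=2 -> matches Nova
Match against tasks (self):
  - task 1 (Review): parent_id=NULL -> NULL
  - task 2 (Refactor): parent_id=1 -> Review
  - task 3 (Implement): parent_id=NULL -> NULL
  - task 4 (Plan): parent_id=3 -> Implement
  - task 5 (Migrate): parent_id=NULL -> NULL
  - task 6 (Audit): parent_id=1 -> Review
  - task 7 (Design): parent_id=NULL -> NULL
  - task 8 (Train): parent_id=NULL -> NULL

SQL:
SELECT a.name, b.name AS project, c.name AS parent
FROM tasks a
LEFT JOIN projects b ON a.project_id = b.id
LEFT JOIN tasks c ON a.parent_id = c.id

Result:
name      | project | parent   
----------+---------+----------
Review    | Gamma   | NULL     
Refactor  | Nova    | Review   
Implement | NULL    | NULL     
Plan      | Nova    | Implement
Migrate   | Beta    | NULL     
Audit     | Nova    | Review   
Design    | Gamma   | NULL     
Train     | Nova    | NULL     


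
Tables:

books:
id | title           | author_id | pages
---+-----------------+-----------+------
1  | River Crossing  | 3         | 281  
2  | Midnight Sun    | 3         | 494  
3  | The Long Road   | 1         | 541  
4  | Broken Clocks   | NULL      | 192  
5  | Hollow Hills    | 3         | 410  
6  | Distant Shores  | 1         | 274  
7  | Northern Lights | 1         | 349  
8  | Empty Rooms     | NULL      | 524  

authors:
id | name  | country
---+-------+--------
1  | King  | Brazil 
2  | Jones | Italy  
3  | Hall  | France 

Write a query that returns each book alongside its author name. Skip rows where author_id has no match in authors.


INNER JOIN keeps only books rows whose author_id matches an id in authors. Walk through each book:
  - book 1 (River Crossing): author_id=3 -> matches Hall
  - book 2 (Midnight Sun): author_id=3 -> matches Hall
  - book 3 (The Long Road): author_id=1 -> matches King
  - book 4 (Broken Clocks): author_id=NULL, no match -> dropped
  - book 5 (Hollow Hills): author_id=3 -> matches Hall
  - book 6 (Distant Shores): author_id=1 -> matches King
  - book 7 (Northern Lights): author_id=1 -> matches King
  - book 8 (Empty Rooms): author_id=NULL, no match -> dropped
So 2 of 8 rows are dropped.

SQL:
SELECT a.title, b.name AS author
FROM books a
INNER JOIN authors b ON a.author_id = b.id

Result:
title           | author
----------------+-------
River Crossing  | Hall  
Midnight Sun    | Hall  
The Long Road   | King  
Hollow Hills    | Hall  
Distant Shores  | King  
Northern Lights | King  


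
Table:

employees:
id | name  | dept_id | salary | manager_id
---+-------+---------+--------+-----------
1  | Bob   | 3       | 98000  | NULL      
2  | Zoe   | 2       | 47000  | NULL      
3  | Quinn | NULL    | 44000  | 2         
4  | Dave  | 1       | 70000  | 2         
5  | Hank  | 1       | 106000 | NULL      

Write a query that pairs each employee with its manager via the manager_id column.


This is a self-join: employees is joined to a second copy of itself, matching each row's manager_id to another row's id. Use LEFT JOIN so rows with manager_id=NULL are kept.
  - employee 1 (Bob): manager_id=NULL -> NULL
  - employee 2 (Zoe): manager_id=NULL -> NULL
  - employee 3 (Quinn): manager_id=2 -> Zoe
  - employee 4 (Dave): manager_id=2 -> Zoe
  - employee 5 (Hank): manager_id=NULL -> NULL

SQL:
SELECT a.name AS item, b.name AS manager
FROM employees a
LEFT JOIN employees b ON a.manager_id = b.id

Result:
item  | manager
------+--------
Bob   | NULL   
Zoe   | NULL   
Quinn | Zoe    
Dave  | Zoe    
Hank  | NULL   


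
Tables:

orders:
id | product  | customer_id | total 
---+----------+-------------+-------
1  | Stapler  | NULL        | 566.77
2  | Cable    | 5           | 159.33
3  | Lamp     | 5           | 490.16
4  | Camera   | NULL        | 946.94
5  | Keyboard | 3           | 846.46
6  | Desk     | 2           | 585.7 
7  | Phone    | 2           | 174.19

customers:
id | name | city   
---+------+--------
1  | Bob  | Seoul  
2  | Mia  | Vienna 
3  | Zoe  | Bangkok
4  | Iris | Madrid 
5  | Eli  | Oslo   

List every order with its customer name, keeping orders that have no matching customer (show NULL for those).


LEFT JOIN keeps every row from orders (the left table); where customer_id has no match in customers, the customer columns become NULL. Walk through each order:
  - order 1 (Stapler): customer_id=NULL, no match -> kept with NULL
  - order 2 (Cable): customer_id=5 -> matches Eli
  - order 3 (Lamp): customer_id=5 -> matches Eli
  - order 4 (Camera): customer_id=NULL, no match -> kept with NULL
  - order 5 (Keyboard): customer_id=3 -> matches Zoe
  - order 6 (Desk): customer_id=2 -> matches Mia
  - order 7 (Phone): customer_id=2 -> matches Mia
All 7 rows appear; 2 have NULL customer.

SQL:
SELECT a.product, b.name AS customer
FROM orders a
LEFT JOIN customers b ON a.customer_id = b.id

Result:
product  | customer
---------+---------
Stapler  | NULL    
Cable    | Eli     
Lamp     | Eli     
Camera   | NULL    
Keyboard | Zoe     
Desk     | Mia     
Phone    | Mia     


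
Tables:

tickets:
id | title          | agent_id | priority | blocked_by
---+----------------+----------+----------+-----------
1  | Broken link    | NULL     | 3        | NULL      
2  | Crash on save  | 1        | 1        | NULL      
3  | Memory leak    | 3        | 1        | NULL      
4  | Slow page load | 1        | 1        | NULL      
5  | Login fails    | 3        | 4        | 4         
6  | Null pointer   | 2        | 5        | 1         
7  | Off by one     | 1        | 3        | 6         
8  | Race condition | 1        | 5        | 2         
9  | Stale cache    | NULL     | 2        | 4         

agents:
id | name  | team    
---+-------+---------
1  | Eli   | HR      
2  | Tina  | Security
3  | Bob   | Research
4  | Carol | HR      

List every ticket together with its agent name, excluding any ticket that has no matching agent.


INNER JOIN keeps only tickets rows whose agent_id matches an id in agents. Walk through each ticket:
  - ticket 1 (Broken link): agent_id=NULL, no match -> dropped
  - ticket 2 (Crash on save): agent_id=1 -> matches Eli
  - ticket 3 (Memory leak): agent_id=3 -> matches Bob
  - ticket 4 (Slow page load): agent_id=1 -> matches Eli
  - ticket 5 (Login fails): agent_id=3 -> matches Bob
  - ticket 6 (Null pointer): agent_id=2 -> matches Tina
  - ticket 7 (Off by one): agent_id=1 -> matches Eli
  - ticket 8 (Race condition): agent_id=1 -> matches Eli
  - ticket 9 (Stale cache): agent_id=NULL, no match -> dropped
So 2 of 9 rows are dropped.

SQL:
SELECT a.title, b.name AS agent
FROM tickets a
INNER JOIN agents b ON a.agent_id = b.id

Result:
title          | agent
---------------+------
Crash on save  | Eli  
Memory leak    | Bob  
Slow page load | Eli  
Login fails    | Bob  
Null pointer   | Tina 
Off by one     | Eli  
Race condition | Eli  


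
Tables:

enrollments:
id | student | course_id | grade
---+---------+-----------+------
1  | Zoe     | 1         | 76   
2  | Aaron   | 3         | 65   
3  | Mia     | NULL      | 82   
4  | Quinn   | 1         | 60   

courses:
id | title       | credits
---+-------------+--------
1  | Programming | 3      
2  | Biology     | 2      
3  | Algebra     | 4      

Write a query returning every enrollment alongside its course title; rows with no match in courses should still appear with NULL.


LEFT JOIN keeps every row from enrollments (the left table); where course_id has no match in courses, the course columns become NULL. Walk through each enrollment:
  - enrollment 1 (Zoe): course_id=1 -> matches Programming
  - enrollment 2 (Aaron): course_id=3 -> matches Algebra
  - enrollment 3 (Mia): course_id=NULL, no match -> kept with NULL
  - enrollment 4 (Quinn): course_id=1 -> matches Programming
All 4 rows appear; 1 has NULL course.

SQL:
SELECT a.student, b.title AS course
FROM enrollments a
LEFT JOIN courses b ON a.course_id = b.id

Result:
student | course     
--------+------------
Zoe     | Programming
Aaron   | Algebra    
Mia     | NULL       
Quinn   | Programming


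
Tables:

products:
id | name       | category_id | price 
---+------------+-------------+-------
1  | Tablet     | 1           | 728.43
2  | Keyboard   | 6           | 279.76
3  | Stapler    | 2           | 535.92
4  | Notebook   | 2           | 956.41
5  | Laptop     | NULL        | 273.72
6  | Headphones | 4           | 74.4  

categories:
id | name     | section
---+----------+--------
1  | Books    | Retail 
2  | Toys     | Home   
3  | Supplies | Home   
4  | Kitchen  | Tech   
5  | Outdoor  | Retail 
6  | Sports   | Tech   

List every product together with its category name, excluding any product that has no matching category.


INNER JOIN keeps only products rows whose category_id matches an id in categories. Walk through each product:
  - product 1 (Tablet): category_id=1 -> matches Books
  - product 2 (Keyboard): category_id=6 -> matches Sports
  - product 3 (Stapler): category_id=2 -> matches Toys
  - product 4 (Notebook): category_id=2 -> matches Toys
  - product 5 (Laptop): category_id=NULL, no match -> dropped
  - product 6 (Headphones): category_id=4 -> matches Kitchen
So 1 of 6 rows is dropped.

SQL:
SELECT a.name, b.name AS category
FROM products a
INNER JOIN categories b ON a.category_id = b.id

Result:
name       | category
-----------+---------
Tablet     | Books   
Keyboard   | Sports  
Stapler    | Toys    
Notebook   | Toys    
Headphones | Kitchen 


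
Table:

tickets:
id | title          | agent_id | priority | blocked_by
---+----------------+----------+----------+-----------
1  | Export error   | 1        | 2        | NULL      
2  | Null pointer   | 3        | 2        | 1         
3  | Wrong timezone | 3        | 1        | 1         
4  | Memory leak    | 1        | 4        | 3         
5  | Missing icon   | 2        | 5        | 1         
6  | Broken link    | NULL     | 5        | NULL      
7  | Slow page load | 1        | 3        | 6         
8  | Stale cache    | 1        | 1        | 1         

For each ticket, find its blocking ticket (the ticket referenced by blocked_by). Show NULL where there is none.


This is a self-join: tickets is joined to a second copy of itself, matching each row's blocked_by to another row's id. Use LEFT JOIN so rows with blocked_by=NULL are kept.
  - ticket 1 (Export error): blocked_by=NULL -> NULL
  - ticket 2 (Null pointer): blocked_by=1 -> Export error
  - ticket 3 (Wrong timezone): blocked_by=1 -> Export error
  - ticket 4 (Memory leak): blocked_by=3 -> Wrong timezone
  - ticket 5 (Missing icon): blocked_by=1 -> Export error
  - ticket 6 (Broken link): blocked_by=NULL -> NULL
  - ticket 7 (Slow page load): blocked_by=6 -> Broken link
  - ticket 8 (Stale cache): blocked_by=1 -> Export error

SQL:
SELECT a.title AS item, b.title AS blocked_by
FROM tickets a
LEFT JOIN tickets b ON a.blocked_by = b.id

Result:
item           | blocked_by    
---------------+---------------
Export error   | NULL          
Null pointer   | Export error  
Wrong timezone | Export error  
Memory leak    | Wrong timezone
Missing icon   | Export error  
Broken link    | NULL          
Slow page load | Broken link   
Stale cache    | Export error  


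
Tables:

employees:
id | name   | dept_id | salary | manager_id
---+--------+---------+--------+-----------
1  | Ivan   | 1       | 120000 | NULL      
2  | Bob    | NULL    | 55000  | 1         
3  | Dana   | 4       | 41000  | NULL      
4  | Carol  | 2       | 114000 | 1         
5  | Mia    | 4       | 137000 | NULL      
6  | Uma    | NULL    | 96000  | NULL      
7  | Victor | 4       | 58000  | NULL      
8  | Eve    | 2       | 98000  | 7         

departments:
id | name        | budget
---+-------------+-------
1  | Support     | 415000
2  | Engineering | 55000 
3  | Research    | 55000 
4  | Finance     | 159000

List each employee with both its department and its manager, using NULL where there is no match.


Two LEFT JOINs from the same base table employees: one to departments via dept_id, one to employees itself via manager_id. Both are LEFT so every employee is preserved.
Match against departments:
  - employee 1 (Ivan): dept_id=1 -> matches Support
  - employee 2 (Bob): dept_id=NULL, no match -> kept with NULL
  - employee 3 (Dana): dept_id=4 -> matches Finance
  - employee 4 (Carol): dept_id=2 -> matches Engineering
  - employee 5 (Mia): dept_id=4 -> matches Finance
  - employee 6 (Uma): dept_id=NULL, no match -> kept with NULL
  - employee 7 (Victor): dept_id=4 -> matches Finance
  - employee 8 (Eve): dept_id=2 -> matches Engineering
Match against employees (self):
  - employee 1 (Ivan): manager_id=NULL -> NULL
  - employee 2 (Bob): manager_id=1 -> Ivan
  - employee 3 (Dana): manager_id=NULL -> NULL
  - employee 4 (Carol): manager_id=1 -> Ivan
  - employee 5 (Mia): manager_id=NULL -> NULL
  - employee 6 (Uma): manager_id=NULL -> NULL
  - employee 7 (Victor): manager_id=NULL -> NULL
  - employee 8 (Eve): manager_id=7 -> Victor

SQL:
SELECT a.name, b.name AS department, c.name AS manager
FROM employees a
LEFT JOIN departments b ON a.dept_id = b.id
LEFT JOIN employees c ON a.manager_id = c.id

Result:
name   | department  | manager
-------+-------------+--------
Ivan   | Support     | NULL   
Bob    | NULL        | Ivan   
Dana   | Finance     | NULL   
Carol  | Engineering | Ivan   
Mia    | Finance     | NULL   
Uma    | NULL        | NULL   
Victor | Finance     | NULL   
Eve    | Engineering | Victor 


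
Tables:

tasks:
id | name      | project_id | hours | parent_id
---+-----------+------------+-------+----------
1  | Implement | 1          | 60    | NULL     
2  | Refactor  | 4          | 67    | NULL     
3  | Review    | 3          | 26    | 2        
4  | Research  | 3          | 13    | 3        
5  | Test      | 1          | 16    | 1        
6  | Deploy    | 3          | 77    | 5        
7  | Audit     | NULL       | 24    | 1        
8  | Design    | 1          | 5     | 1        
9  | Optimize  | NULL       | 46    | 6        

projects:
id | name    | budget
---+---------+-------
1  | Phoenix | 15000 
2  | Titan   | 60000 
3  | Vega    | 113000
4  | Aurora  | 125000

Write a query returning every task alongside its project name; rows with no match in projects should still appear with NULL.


LEFT JOIN keeps every row from tasks (the left table); where project_id has no match in projects, the project columns become NULL. Walk through each task:
  - task 1 (Implement): project_id=1 -> matches Phoenix
  - task 2 (Refactor): project_id=4 -> matches Aurora
  - task 3 (Review): project_id=3 -> matches Vega
  - task 4 (Research): project_id=3 -> matches Vega
  - task 5 (Test): project_id=1 -> matches Phoenix
  - task 6 (Deploy): project_id=3 -> matches Vega
  - task 7 (Audit): project_id=NULL, no match -> kept with NULL
  - task 8 (Design): project_id=1 -> matches Phoenix
  - task 9 (Optimize): project_id=NULL, no match -> kept with NULL
All 9 rows appear; 2 have NULL project.

SQL:
SELECT a.name, b.name AS project
FROM tasks a
LEFT JOIN projects b ON a.project_id = b.id

Result:
name      | project
----------+--------
Implement | Phoenix
Refactor  | Aurora 
Review    | Vega   
Research  | Vega   
Test      | Phoenix
Deploy    | Vega   
Audit     | NULL   
Design    | Phoenix
Optimize  | NULL   


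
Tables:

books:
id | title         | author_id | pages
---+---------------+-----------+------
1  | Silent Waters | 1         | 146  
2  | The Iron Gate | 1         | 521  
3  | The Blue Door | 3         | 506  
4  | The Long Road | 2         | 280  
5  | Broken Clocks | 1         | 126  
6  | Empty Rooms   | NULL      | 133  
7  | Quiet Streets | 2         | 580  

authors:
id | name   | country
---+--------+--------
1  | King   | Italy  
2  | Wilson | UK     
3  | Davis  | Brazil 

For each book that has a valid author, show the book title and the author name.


INNER JOIN keeps only books rows whose author_id matches an id in authors. Walk through each book:
  - book 1 (Silent Waters): author_id=1 -> matches King
  - book 2 (The Iron Gate): author_id=1 -> matches King
  - book 3 (The Blue Door): author_id=3 -> matches Davis
  - book 4 (The Long Road): author_id=2 -> matches Wilson
  - book 5 (Broken Clocks): author_id=1 -> matches King
  - book 6 (Empty Rooms): author_id=NULL, no match -> dropped
  - book 7 (Quiet Streets): author_id=2 -> matches Wilson
So 1 of 7 rows is dropped.

SQL:
SELECT a.title, b.name AS author
FROM books a
INNER JOIN authors b ON a.author_id = b.id

Result:
title         | author
--------------+-------
Silent Waters | King  
The Iron Gate | King  
The Blue Door | Davis 
The Long Road | Wilson
Broken Clocks | King  
Quiet Streets | Wilson


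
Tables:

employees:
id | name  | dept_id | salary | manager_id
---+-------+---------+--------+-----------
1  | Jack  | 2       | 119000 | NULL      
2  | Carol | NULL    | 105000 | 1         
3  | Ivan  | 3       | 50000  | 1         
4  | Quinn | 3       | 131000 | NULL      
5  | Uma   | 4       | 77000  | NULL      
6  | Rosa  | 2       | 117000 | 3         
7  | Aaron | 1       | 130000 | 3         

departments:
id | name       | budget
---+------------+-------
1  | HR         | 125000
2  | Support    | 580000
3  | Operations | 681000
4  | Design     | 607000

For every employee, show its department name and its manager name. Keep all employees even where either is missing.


Two LEFT JOINs from the same base table employees: one to departments via dept_id, one to employees itself via manager_id. Both are LEFT so every employee is preserved.
Match against departments:
  - employee 1 (Jack): dept_id=2 -> matches Support
  - employee 2 (Carol): dept_id=NULL, no match -> kept with NULL
  - employee 3 (Ivan): dept_id=3 -> matches Operations
  - employee 4 (Quinn): dept_id=3 -> matches Operations
  - employee 5 (Uma): dept_id=4 -> matches Design
  - employee 6 (Rosa): dept_id=2 -> matches Support
  - employee 7 (Aaron): dept_id=1 -> matches HR
Match against employees (self):
  - employee 1 (Jack): manager_id=NULL -> NULL
  - employee 2 (Carol): manager_id=1 -> Jack
  - employee 3 (Ivan): manager_id=1 -> Jack
  - employee 4 (Quinn): manager_id=NULL -> NULL
  - employee 5 (Uma): manager_id=NULL -> NULL
  - employee 6 (Rosa): manager_id=3 -> Ivan
  - employee 7 (Aaron): manager_id=3 -> Ivan

SQL:
SELECT a.name, b.name AS department, c.name AS manager
FROM employees a
LEFT JOIN departments b ON a.dept_id = b.id
LEFT JOIN employees c ON a.manager_id = c.id

Result:
name  | department | manager
------+------------+--------
Jack  | Support    | NULL   
Carol | NULL       | Jack   
Ivan  | Operations | Jack   
Quinn | Operations | NULL   
Uma   | Design     | NULL   
Rosa  | Support    | Ivan   
Aaron | HR         | Ivan   


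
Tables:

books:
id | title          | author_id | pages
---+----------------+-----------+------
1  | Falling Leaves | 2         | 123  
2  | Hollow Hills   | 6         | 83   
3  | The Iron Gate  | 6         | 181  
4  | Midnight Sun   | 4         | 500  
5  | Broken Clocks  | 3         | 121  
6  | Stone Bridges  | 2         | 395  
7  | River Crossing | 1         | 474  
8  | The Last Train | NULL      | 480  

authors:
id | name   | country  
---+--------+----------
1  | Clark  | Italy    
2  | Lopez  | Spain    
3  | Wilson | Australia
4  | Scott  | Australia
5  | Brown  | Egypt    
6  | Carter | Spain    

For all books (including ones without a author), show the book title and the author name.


LEFT JOIN keeps every row from books (the left table); where author_id has no match in authors, the author columns become NULL. Walk through each book:
  - book 1 (Falling Leaves): author_id=2 -> matches Lopez
  - book 2 (Hollow Hills): author_id=6 -> matches Carter
  - book 3 (The Iron Gate): author_id=6 -> matches Carter
  - book 4 (Midnight Sun): author_id=4 -> matches Scott
  - book 5 (Broken Clocks): author_id=3 -> matches Wilson
  - book 6 (Stone Bridges): author_id=2 -> matches Lopez
  - book 7 (River Crossing): author_id=1 -> matches Clark
  - book 8 (The Last Train): author_id=NULL, no match -> kept with NULL
All 8 rows appear; 1 has NULL author.

SQL:
SELECT a.title, b.name AS author
FROM books a
LEFT JOIN authors b ON a.author_id = b.id

Result:
title          | author
---------------+-------
Falling Leaves | Lopez 
Hollow Hills   | Carter
The Iron Gate  | Carter
Midnight Sun   | Scott 
Broken Clocks  | Wilson
Stone Bridges  | Lopez 
River Crossing | Clark 
The Last Train | NULL  


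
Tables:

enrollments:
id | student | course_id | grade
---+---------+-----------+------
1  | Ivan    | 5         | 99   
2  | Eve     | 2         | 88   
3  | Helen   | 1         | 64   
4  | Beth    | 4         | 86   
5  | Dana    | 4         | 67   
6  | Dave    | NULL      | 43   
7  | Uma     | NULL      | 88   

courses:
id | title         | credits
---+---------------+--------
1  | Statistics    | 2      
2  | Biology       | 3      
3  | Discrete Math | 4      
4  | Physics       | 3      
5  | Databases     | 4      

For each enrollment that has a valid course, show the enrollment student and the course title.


INNER JOIN keeps only enrollments rows whose course_id matches an id in courses. Walk through each enrollment:
  - enrollment 1 (Ivan): course_id=5 -> matches Databases
  - enrollment 2 (Eve): course_id=2 -> matches Biology
  - enrollment 3 (Helen): course_id=1 -> matches Statistics
  - enrollment 4 (Beth): course_id=4 -> matches Physics
  - enrollment 5 (Dana): course_id=4 -> matches Physics
  - enrollment 6 (Dave): course_id=NULL, no match -> dropped
  - enrollment 7 (Uma): course_id=NULL, no match -> dropped
So 2 of 7 rows are dropped.

SQL:
SELECT a.student, b.title AS course
FROM enrollments a
INNER JOIN courses b ON a.course_id = b.id

Result:
student | course    
--------+-----------
Ivan    | Databases 
Eve     | Biology   
Helen   | Statistics
Beth    | Physics   
Dana    | Physics   


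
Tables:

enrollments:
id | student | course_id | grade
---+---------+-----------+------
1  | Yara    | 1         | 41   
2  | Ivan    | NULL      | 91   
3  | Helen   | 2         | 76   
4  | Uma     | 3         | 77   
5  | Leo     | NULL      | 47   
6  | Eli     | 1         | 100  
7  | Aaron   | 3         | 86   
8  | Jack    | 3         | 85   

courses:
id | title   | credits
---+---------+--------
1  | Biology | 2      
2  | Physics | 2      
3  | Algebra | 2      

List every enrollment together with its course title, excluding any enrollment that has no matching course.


INNER JOIN keeps only enrollments rows whose course_id matches an id in courses. Walk through each enrollment:
  - enrollment 1 (Yara): course_id=1 -> matches Biology
  - enrollment 2 (Ivan): course_id=NULL, no match -> dropped
  - enrollment 3 (Helen): course_id=2 -> matches Physics
  - enrollment 4 (Uma): course_id=3 -> matches Algebra
  - enrollment 5 (Leo): course_id=NULL, no match -> dropped
  - enrollment 6 (Eli): course_id=1 -> matches Biology
  - enrollment 7 (Aaron): course_id=3 -> matches Algebra
  - enrollment 8 (Jack): course_id=3 -> matches Algebra
So 2 of 8 rows are dropped.

SQL:
SELECT a.student, b.title AS course
FROM enrollments a
INNER JOIN courses b ON a.course_id = b.id

Result:
student | course 
--------+--------
Yara    | Biology
Helen   | Physics
Uma     | Algebra
Eli     | Biology
Aaron   | Algebra
Jack    | Algebra


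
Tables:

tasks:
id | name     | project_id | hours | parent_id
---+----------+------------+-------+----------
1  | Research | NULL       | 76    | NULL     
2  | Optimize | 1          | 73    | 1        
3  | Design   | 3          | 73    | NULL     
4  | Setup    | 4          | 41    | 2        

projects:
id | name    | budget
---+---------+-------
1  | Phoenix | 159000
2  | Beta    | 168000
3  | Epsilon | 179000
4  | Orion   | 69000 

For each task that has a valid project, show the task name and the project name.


INNER JOIN keeps only tasks rows whose project_id matches an id in projects. Walk through each task:
  - task 1 (Research): project_id=NULL, no match -> dropped
  - task 2 (Optimize): project_id=1 -> matches Phoenix
  - task 3 (Design): project_id=3 -> matches Epsilon
  - task 4 (Setup): project_id=4 -> matches Orion
So 1 of 4 rows is dropped.

SQL:
SELECT a.name, b.name AS project
FROM tasks a
INNER JOIN projects b ON a.project_id = b.id

Result:
name     | project
---------+--------
Optimize | Phoenix
Design   | Epsilon
Setup    | Orion  


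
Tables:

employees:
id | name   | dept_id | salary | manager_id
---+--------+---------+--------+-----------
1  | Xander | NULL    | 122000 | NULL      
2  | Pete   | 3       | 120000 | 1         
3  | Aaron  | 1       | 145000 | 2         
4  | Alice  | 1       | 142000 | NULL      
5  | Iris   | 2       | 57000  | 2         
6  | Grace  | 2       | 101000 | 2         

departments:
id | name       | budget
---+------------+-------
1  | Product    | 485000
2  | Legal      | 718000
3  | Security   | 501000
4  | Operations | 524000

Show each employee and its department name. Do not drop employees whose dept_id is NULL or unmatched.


LEFT JOIN keeps every row from employees (the left table); where dept_id has no match in departments, the department columns become NULL. Walk through each employee:
  - employee 1 (Xander): dept_id=NULL, no match -> kept with NULL
  - employee 2 (Pete): dept_id=3 -> matches Security
  - employee 3 (Aaron): dept_id=1 -> matches Product
  - employee 4 (Alice): dept_id=1 -> matches Product
  - employee 5 (Iris): dept_id=2 -> matches Legal
  - employee 6 (Grace): dept_id=2 -> matches Legal
All 6 rows appear; 1 has NULL department.

SQL:
SELECT a.name, b.name AS department
FROM employees a
LEFT JOIN departments b ON a.dept_id = b.id

Result:
name   | department
-------+-----------
Xander | NULL      
Pete   | Security  
Aaron  | Product   
Alice  | Product   
Iris   | Legal     
Grace  | Legal     


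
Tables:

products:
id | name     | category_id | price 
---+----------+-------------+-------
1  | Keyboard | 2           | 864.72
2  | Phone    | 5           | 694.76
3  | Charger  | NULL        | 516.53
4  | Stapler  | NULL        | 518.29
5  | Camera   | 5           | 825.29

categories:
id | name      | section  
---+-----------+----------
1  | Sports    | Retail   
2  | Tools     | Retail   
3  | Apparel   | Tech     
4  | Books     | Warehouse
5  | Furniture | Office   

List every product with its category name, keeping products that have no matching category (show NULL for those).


LEFT JOIN keeps every row from products (the left table); where category_id has no match in categories, the category columns become NULL. Walk through each product:
  - product 1 (Keyboard): category_id=2 -> matches Tools
  - product 2 (Phone): category_id=5 -> matches Furniture
  - product 3 (Charger): category_id=NULL, no match -> kept with NULL
  - product 4 (Stapler): category_id=NULL, no match -> kept with NULL
  - product 5 (Camera): category_id=5 -> matches Furniture
All 5 rows appear; 2 have NULL category.

SQL:
SELECT a.name, b.name AS category
FROM products a
LEFT JOIN categories b ON a.category_id = b.id

Result:
name     | category 
---------+----------
Keyboard | Tools    
Phone    | Furniture
Charger  | NULL     
Stapler  | NULL     
Camera   | Furniture


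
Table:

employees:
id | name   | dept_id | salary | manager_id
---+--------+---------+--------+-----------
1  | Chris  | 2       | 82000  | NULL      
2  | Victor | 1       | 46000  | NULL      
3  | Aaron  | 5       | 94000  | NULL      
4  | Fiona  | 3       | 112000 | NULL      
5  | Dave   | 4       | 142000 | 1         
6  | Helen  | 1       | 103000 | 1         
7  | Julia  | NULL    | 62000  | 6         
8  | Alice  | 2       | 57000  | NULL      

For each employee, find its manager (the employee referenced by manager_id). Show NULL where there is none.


This is a self-join: employees is joined to a second copy of itself, matching each row's manager_id to another row's id. Use LEFT JOIN so rows with manager_id=NULL are kept.
  - employee 1 (Chris): manager_id=NULL -> NULL
  - employee 2 (Victor): manager_id=NULL -> NULL
  - employee 3 (Aaron): manager_id=NULL -> NULL
  - employee 4 (Fiona): manager_id=NULL -> NULL
  - employee 5 (Dave): manager_id=1 -> Chris
  - employee 6 (Helen): manager_id=1 -> Chris
  - employee 7 (Julia): manager_id=6 -> Helen
  - employee 8 (Alice): manager_id=NULL -> NULL

SQL:
SELECT a.name AS item, b.name AS manager
FROM employees a
LEFT JOIN employees b ON a.manager_id = b.id

Result:
item   | manager
-------+--------
Chris  | NULL   
Victor | NULL   
Aaron  | NULL   
Fiona  | NULL   
Dave   | Chris  
Helen  | Chris  
Julia  | Helen  
Alice  | NULL   


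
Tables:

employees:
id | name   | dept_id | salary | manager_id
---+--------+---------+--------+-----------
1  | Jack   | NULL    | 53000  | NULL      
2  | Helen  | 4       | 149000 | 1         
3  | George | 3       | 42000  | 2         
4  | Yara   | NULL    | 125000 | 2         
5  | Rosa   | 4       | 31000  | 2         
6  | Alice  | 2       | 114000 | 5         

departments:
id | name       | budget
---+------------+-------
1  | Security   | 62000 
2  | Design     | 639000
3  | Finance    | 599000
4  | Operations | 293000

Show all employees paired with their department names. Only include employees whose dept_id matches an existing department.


INNER JOIN keeps only employees rows whose dept_id matches an id in departments. Walk through each employee:
  - employee 1 (Jack): dept_id=NULL, no match -> dropped
  - employee 2 (Helen): dept_id=4 -> matches Operations
  - employee 3 (George): dept_id=3 -> matches Finance
  - employee 4 (Yara): dept_id=NULL, no match -> dropped
  - employee 5 (Rosa): dept_id=4 -> matches Operations
  - employee 6 (Alice): dept_id=2 -> matches Design
So 2 of 6 rows are dropped.

SQL:
SELECT a.name, b.name AS department
FROM employees a
INNER JOIN departments b ON a.dept_id = b.id

Result:
name   | department
-------+-----------
Helen  | Operations
George | Finance   
Rosa   | Operations
Alice  | Design    


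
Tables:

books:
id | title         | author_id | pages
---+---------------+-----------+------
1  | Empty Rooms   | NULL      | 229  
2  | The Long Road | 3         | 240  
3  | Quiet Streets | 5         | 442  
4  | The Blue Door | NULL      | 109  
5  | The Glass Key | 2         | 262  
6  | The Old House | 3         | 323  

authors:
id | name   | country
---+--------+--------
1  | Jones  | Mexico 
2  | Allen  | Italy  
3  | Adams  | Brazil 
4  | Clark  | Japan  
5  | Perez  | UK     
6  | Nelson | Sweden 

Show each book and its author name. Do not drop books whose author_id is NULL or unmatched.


LEFT JOIN keeps every row from books (the left table); where author_id has no match in authors, the author columns become NULL. Walk through each book:
  - book 1 (Empty Rooms): author_id=NULL, no match -> kept with NULL
  - book 2 (The Long Road): author_id=3 -> matches Adams
  - book 3 (Quiet Streets): author_id=5 -> matches Perez
  - book 4 (The Blue Door): author_id=NULL, no match -> kept with NULL
  - book 5 (The Glass Key): author_id=2 -> matches Allen
  - book 6 (The Old House): author_id=3 -> matches Adams
All 6 rows appear; 2 have NULL author.

SQL:
SELECT a.title, b.name AS author
FROM books a
LEFT JOIN authors b ON a.author_id = b.id

Result:
title         | author
--------------+-------
Empty Rooms   | NULL  
The Long Road | Adams 
Quiet Streets | Perez 
The Blue Door | NULL  
The Glass Key | Allen 
The Old House | Adams 


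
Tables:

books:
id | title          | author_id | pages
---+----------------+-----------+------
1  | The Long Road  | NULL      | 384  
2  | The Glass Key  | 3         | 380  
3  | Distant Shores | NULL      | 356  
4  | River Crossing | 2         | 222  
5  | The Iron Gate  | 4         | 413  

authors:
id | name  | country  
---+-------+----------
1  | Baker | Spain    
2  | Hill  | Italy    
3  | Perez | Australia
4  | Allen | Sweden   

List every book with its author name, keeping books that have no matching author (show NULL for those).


LEFT JOIN keeps every row from books (the left table); where author_id has no match in authors, the author columns become NULL. Walk through each book:
  - book 1 (The Long Road): author_id=NULL, no match -> kept with NULL
  - book 2 (The Glass Key): author_id=3 -> matches Perez
  - book 3 (Distant Shores): author_id=NULL, no match -> kept with NULL
  - book 4 (River Crossing): author_id=2 -> matches Hill
  - book 5 (The Iron Gate): author_id=4 -> matches Allen
All 5 rows appear; 2 have NULL author.

SQL:
SELECT a.title, b.name AS author
FROM books a
LEFT JOIN authors b ON a.author_id = b.id

Result:
title          | author
---------------+-------
The Long Road  | NULL  
The Glass Key  | Perez 
Distant Shores | NULL  
River Crossing | Hill  
The Iron Gate  | Allen 


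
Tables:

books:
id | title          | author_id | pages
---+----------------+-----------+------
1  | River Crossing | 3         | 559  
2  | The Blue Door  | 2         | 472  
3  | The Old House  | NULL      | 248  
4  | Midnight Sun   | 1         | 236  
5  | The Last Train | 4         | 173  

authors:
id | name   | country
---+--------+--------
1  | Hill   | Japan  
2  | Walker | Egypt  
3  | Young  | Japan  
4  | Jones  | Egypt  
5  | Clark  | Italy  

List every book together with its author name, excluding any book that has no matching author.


INNER JOIN keeps only books rows whose author_id matches an id in authors. Walk through each book:
  - book 1 (River Crossing): author_id=3 -> matches Young
  - book 2 (The Blue Door): author_id=2 -> matches Walker
  - book 3 (The Old House): author_id=NULL, no match -> dropped
  - book 4 (Midnight Sun): author_id=1 -> matches Hill
  - book 5 (The Last Train): author_id=4 -> matches Jones
So 1 of 5 rows is dropped.

SQL:
SELECT a.title, b.name AS author
FROM books a
INNER JOIN authors b ON a.author_id = b.id

Result:
title          | author
---------------+-------
River Crossing | Young 
The Blue Door  | Walker
Midnight Sun   | Hill  
The Last Train | Jones 


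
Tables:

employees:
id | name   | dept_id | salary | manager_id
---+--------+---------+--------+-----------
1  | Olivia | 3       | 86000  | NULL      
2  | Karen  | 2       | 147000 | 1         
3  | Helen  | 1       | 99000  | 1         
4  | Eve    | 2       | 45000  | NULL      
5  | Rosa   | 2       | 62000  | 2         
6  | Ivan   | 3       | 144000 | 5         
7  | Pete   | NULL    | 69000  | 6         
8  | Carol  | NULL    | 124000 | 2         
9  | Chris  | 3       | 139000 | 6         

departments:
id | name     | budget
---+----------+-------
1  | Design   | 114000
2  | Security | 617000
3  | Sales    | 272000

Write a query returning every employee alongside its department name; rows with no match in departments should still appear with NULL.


LEFT JOIN keeps every row from employees (the left table); where dept_id has no match in departments, the department columns become NULL. Walk through each employee:
  - employee 1 (Olivia): dept_id=3 -> matches Sales
  - employee 2 (Karen): dept_id=2 -> matches Security
  - employee 3 (Helen): dept_id=1 -> matches Design
  - employee 4 (Eve): dept_id=2 -> matches Security
  - employee 5 (Rosa): dept_id=2 -> matches Security
  - employee 6 (Ivan): dept_id=3 -> matches Sales
  - employee 7 (Pete): dept_id=NULL, no match -> kept with NULL
  - employee 8 (Carol): dept_id=NULL, no match -> kept with NULL
  - employee 9 (Chris): dept_id=3 -> matches Sales
All 9 rows appear; 2 have NULL department.

SQL:
SELECT a.name, b.name AS department
FROM employees a
LEFT JOIN departments b ON a.dept_id = b.id

Result:
name   | department
-------+-----------
Olivia | Sales     
Karen  | Security  
Helen  | Design    
Eve    | Security  
Rosa   | Security  
Ivan   | Sales     
Pete   | NULL      
Carol  | NULL      
Chris  | Sales     


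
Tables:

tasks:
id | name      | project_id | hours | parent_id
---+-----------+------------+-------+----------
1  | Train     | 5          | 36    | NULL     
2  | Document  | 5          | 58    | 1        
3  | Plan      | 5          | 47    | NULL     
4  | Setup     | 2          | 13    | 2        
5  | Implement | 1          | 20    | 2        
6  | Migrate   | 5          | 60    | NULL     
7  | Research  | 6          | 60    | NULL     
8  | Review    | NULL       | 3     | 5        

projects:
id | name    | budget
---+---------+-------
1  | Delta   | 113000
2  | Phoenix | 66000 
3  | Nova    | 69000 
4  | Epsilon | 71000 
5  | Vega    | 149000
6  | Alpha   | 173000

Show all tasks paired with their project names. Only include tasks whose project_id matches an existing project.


INNER JOIN keeps only tasks rows whose project_id matches an id in projects. Walk through each task:
  - task 1 (Train): project_id=5 -> matches Vega
  - task 2 (Document): project_id=5 -> matches Vega
  - task 3 (Plan): project_id=5 -> matches Vega
  - task 4 (Setup): project_id=2 -> matches Phoenix
  - task 5 (Implement): project_id=1 -> matches Delta
  - task 6 (Migrate): project_id=5 -> matches Vega
  - task 7 (Research): project_id=6 -> matches Alpha
  - task 8 (Review): project_id=NULL, no match -> dropped
So 1 of 8 rows is dropped.

SQL:
SELECT a.name, b.name AS project
FROM tasks a
INNER JOIN projects b ON a.project_id = b.id

Result:
name      | project
----------+--------
Train     | Vega   
Document  | Vega   
Plan      | Vega   
Setup     | Phoenix
Implement | Delta  
Migrate   | Vega   
Research  | Alpha  
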